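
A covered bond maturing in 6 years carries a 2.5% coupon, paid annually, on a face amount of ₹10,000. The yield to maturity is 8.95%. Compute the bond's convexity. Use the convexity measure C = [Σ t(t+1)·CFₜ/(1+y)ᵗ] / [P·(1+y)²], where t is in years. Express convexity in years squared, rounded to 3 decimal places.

With y = 0.0895:
  t   CF        PV=CF/(1+0.0895)^t    t·PV        t(t+1)·PV
  1       250.00       229.4631       229.4631         458.9261
  2       250.00       210.6132       421.2264       1,263.6791
  3       250.00       193.3118       579.9353       2,319.7413
  4       250.00       177.4316       709.7266       3,548.6328
  5       250.00       162.8560       814.2801       4,885.6808
  6    10,250.00     6,128.5884    36,771.5307     257,400.7146
  Σ                  7,102.2641    39,526.1621     269,877.3747
P = 7,102.2641.
Convexity = Σ t(t+1)·PV / [P·(1+y)²] = 269,877.3747 / (7,102.2641 × 1.187010) = 32.01218.

32.012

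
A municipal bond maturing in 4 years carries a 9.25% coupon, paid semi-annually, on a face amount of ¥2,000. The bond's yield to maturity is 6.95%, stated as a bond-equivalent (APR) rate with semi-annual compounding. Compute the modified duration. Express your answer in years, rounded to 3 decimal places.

3.341 years

Periodic yield y = 0.03475. First find Macaulay duration:
  t   CF        PV=CF/(1+0.03475)^t    t·PV
  1        92.50        89.3936        89.3936
  2        92.50        86.3915       172.7829
  3        92.50        83.4902       250.4706
  4        92.50        80.6863       322.7453
  5        92.50        77.9766       389.8832
  6        92.50        75.3580       452.1477
  7        92.50        72.8272       509.7905
  8     2,092.50     1,592.1427    12,737.1415
  Σ                  2,158.2661    14,924.3554
P = 2,158.2661; Macaulay duration = 14,924.3554 / 2,158.2661 = 6.91497 half-year periods = 3.45749 years.
Modified duration = D_Mac / (1 + y) = 3.45749 / 1.03475 = 3.34137 years.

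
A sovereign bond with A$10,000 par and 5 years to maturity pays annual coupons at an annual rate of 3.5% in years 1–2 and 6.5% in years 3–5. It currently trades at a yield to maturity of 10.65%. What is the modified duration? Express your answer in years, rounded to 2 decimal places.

4.12 years

Periodic yield y = 0.1065. First find Macaulay duration:
  t   CF        PV=CF/(1+0.1065)^t    t·PV
  1       350.00       316.3127       316.3127
  2       350.00       285.8678       571.7356
  3       650.00       479.7987     1,439.3962
  4       650.00       433.6184     1,734.4735
  5    10,650.00     6,420.8499    32,104.2494
  Σ                  7,936.4475    36,166.1674
P = 7,936.4475; Macaulay duration = 36,166.1674 / 7,936.4475 = 4.55697 years.
Modified duration = D_Mac / (1 + y) = 4.55697 / 1.1065 = 4.11837 years.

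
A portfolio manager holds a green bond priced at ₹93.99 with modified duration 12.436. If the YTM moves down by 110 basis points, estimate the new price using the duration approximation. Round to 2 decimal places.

Duration approximation: ΔP/P ≈ -D_mod · Δy = -12.436 × (-0.011) = +0.136796.
New price ≈ 93.99 × (1 + 0.136796) = 106.84745604.

₹106.85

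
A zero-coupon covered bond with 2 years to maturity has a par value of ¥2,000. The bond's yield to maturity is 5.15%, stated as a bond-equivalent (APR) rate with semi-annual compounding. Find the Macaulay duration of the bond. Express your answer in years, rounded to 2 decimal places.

A zero-coupon bond has a single cash flow at maturity, so its Macaulay duration equals its maturity: 2 years.
(Equivalently: 4 semi-annual periods ÷ 2 = 2 years.)

2.00 years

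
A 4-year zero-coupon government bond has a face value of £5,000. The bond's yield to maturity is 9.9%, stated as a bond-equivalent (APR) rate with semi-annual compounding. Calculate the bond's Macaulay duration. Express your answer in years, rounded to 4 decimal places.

4.0000 years

A zero-coupon bond has a single cash flow at maturity, so its Macaulay duration equals its maturity: 4 years.
(Equivalently: 8 semi-annual periods ÷ 2 = 4 years.)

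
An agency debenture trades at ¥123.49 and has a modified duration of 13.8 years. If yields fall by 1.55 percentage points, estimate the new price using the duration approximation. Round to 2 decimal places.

Duration approximation: ΔP/P ≈ -D_mod · Δy = -13.8 × (-0.0155) = +0.213900.
New price ≈ 123.49 × (1 + 0.213900) = 149.904511.

¥149.90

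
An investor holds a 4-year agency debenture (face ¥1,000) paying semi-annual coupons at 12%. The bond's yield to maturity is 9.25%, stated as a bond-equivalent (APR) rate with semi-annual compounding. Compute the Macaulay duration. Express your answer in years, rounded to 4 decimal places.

3.3252 years

Periodic yield y = 0.04625. Discount each cash flow and weight by its period:
  t   CF        PV=CF/(1+0.04625)^t    t·PV
  1        60.00        57.3477        57.3477
  2        60.00        54.8126       109.6252
  3        60.00        52.3896       157.1687
  4        60.00        50.0737       200.2947
  5        60.00        47.8601       239.3007
  6        60.00        45.7445       274.4667
  7        60.00        43.7223       306.0561
  8     1,060.00       738.2817     5,906.2535
  Σ                  1,090.2321     7,250.5132
Price P = Σ PV = 1,090.2321.
Macaulay duration = Σ(t·PV) / P = 7,250.5132 / 1,090.2321 = 6.65043 half-year periods.
In years: 6.65043 / 2 = 3.32522 years.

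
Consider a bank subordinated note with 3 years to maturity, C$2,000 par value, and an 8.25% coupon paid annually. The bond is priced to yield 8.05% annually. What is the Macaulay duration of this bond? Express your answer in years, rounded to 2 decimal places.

Periodic yield y = 0.0805. Discount each cash flow and weight by its year:
  t   CF        PV=CF/(1+0.0805)^t    t·PV
  1       165.00       152.7071       152.7071
  2       165.00       141.3300       282.6600
  3     2,165.00     1,716.2620     5,148.7860
  Σ                  2,010.2991     5,584.1531
Price P = Σ PV = 2,010.2991.
Macaulay duration = Σ(t·PV) / P = 5,584.1531 / 2,010.2991 = 2.77777 years.

2.78 years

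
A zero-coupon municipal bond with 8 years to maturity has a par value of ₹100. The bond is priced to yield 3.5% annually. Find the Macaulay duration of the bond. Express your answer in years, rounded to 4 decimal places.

8.0000 years

A zero-coupon bond has a single cash flow at maturity, so its Macaulay duration equals its maturity: 8 years.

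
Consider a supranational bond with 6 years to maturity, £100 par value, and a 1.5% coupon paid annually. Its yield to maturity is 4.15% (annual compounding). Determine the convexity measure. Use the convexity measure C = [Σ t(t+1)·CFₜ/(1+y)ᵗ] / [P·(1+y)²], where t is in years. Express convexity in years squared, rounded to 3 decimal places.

36.687

With y = 0.0415:
  t   CF        PV=CF/(1+0.0415)^t    t·PV        t(t+1)·PV
  1         1.50         1.4402         1.4402           2.8805
  2         1.50         1.3828         2.7657           8.2971
  3         1.50         1.3277         3.9832          15.9329
  4         1.50         1.2748         5.0993          25.4967
  5         1.50         1.2240         6.1202          36.7211
  6       101.50        79.5262       477.1574       3,340.1017
  Σ                     86.1759       496.5661       3,429.4299
P = 86.1759.
Convexity = Σ t(t+1)·PV / [P·(1+y)²] = 3,429.4299 / (86.1759 × 1.084722) = 36.68744.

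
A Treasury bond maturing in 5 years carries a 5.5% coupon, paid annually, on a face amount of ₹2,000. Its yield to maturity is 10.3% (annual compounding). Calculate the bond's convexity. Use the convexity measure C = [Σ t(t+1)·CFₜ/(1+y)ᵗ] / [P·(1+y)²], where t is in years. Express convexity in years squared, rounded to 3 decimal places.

With y = 0.103:
  t   CF        PV=CF/(1+0.103)^t    t·PV        t(t+1)·PV
  1       110.00        99.7280        99.7280         199.4560
  2       110.00        90.4152       180.8305         542.4915
  3       110.00        81.9721       245.9163         983.6654
  4       110.00        74.3174       297.2697       1,486.3484
  5     2,110.00     1,292.4236     6,462.1182      38,772.7092
  Σ                  1,638.8564     7,285.8627      41,984.6705
P = 1,638.8564.
Convexity = Σ t(t+1)·PV / [P·(1+y)²] = 41,984.6705 / (1,638.8564 × 1.216609) = 21.05711.

21.057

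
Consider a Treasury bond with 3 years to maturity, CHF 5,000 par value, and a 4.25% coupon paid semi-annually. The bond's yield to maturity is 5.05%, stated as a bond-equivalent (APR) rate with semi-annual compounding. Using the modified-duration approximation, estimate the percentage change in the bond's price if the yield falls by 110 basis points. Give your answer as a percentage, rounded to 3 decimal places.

+3.054%

Periodic yield y = 0.02525. Modified duration first:
  t   CF        PV=CF/(1+0.02525)^t    t·PV
  1       106.25       103.6333       103.6333
  2       106.25       101.0810       202.1619
  3       106.25        98.5915       295.7746
  4       106.25        96.1634       384.6536
  5       106.25        93.7951       468.9754
  6     5,106.25     4,396.6653    26,379.9918
  Σ                  4,889.9295    27,835.1906
P = 4,889.9295; D_Mac = 5.69235 half-year periods = 2.84618 yrs; D_mod = 2.84618/(1+0.02525) = 2.77608 yrs.
ΔP/P ≈ -D_mod · Δy = -2.77608 × (-0.011) = +0.030537 = +3.0537%.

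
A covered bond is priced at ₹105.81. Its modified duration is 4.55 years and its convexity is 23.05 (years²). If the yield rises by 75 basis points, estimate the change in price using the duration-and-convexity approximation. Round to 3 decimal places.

Duration effect: -D_mod·Δy = -4.55 × (+0.0075) = -0.034125
Convexity effect: ½·C·(Δy)² = 0.5 × 23.05 × (0.0075)² = +0.00064828125
ΔP/P ≈ -0.034125 + 0.00064828125 = -0.03347671875
ΔP ≈ 105.81 × (-0.03347671875) = -3.5421716109375.

-₹3.542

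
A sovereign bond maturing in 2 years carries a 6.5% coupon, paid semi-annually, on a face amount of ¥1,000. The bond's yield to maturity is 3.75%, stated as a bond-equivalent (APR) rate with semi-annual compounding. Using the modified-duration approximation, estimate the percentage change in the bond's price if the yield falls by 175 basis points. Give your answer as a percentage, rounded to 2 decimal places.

Periodic yield y = 0.01875. Modified duration first:
  t   CF        PV=CF/(1+0.01875)^t    t·PV
  1        32.50        31.9018        31.9018
  2        32.50        31.3147        62.6294
  3        32.50        30.7383        92.2150
  4     1,032.50       958.5606     3,834.2424
  Σ                  1,052.5155     4,020.9887
P = 1,052.5155; D_Mac = 3.82036 half-year periods = 1.91018 yrs; D_mod = 1.91018/(1+0.01875) = 1.87502 yrs.
ΔP/P ≈ -D_mod · Δy = -1.87502 × (-0.0175) = +0.032813 = +3.2813%.

+3.28%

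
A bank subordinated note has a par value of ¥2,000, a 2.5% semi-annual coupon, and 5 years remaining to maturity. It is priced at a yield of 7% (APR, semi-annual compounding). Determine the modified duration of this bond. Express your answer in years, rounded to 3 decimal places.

4.535 years

Periodic yield y = 0.035. First find Macaulay duration:
  t   CF        PV=CF/(1+0.035)^t    t·PV
  1        25.00        24.1546        24.1546
  2        25.00        23.3378        46.6755
  3        25.00        22.5486        67.6457
  4        25.00        21.7861        87.1442
  5        25.00        21.0493       105.2466
  6        25.00        20.3375       122.0251
  7        25.00        19.6498       137.5484
  8        25.00        18.9853       151.8823
  9        25.00        18.3433       165.0895
  10    2,025.00     1,435.5606    14,355.6060
  Σ                  1,625.7528    15,263.0180
P = 1,625.7528; Macaulay duration = 15,263.0180 / 1,625.7528 = 9.38828 half-year periods = 4.69414 years.
Modified duration = D_Mac / (1 + y) = 4.69414 / 1.035 = 4.53540 years.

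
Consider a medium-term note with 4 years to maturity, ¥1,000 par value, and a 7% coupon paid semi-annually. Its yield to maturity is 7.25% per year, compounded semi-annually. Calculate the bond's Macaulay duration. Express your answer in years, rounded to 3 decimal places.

Periodic yield y = 0.03625. Discount each cash flow and weight by its period:
  t   CF        PV=CF/(1+0.03625)^t    t·PV
  1        35.00        33.7756        33.7756
  2        35.00        32.5941        65.1882
  3        35.00        31.4539        94.3617
  4        35.00        30.3536       121.4143
  5        35.00        29.2918       146.4588
  6        35.00        28.2671       169.6024
  7        35.00        27.2782       190.9476
  8     1,035.00       778.4380     6,227.5036
  Σ                    991.4522     7,049.2522
Price P = Σ PV = 991.4522.
Macaulay duration = Σ(t·PV) / P = 7,049.2522 / 991.4522 = 7.11003 half-year periods.
In years: 7.11003 / 2 = 3.55501 years.

3.555 years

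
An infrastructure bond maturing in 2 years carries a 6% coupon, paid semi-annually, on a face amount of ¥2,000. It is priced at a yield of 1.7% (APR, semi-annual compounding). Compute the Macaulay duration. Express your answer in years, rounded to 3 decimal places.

Periodic yield y = 0.0085. Discount each cash flow and weight by its period:
  t   CF        PV=CF/(1+0.0085)^t    t·PV
  1        60.00        59.4943        59.4943
  2        60.00        58.9929       117.9857
  3        60.00        58.4956       175.4869
  4     2,060.00     1,991.4234     7,965.6937
  Σ                  2,168.4062     8,318.6606
Price P = Σ PV = 2,168.4062.
Macaulay duration = Σ(t·PV) / P = 8,318.6606 / 2,168.4062 = 3.83630 half-year periods.
In years: 3.83630 / 2 = 1.91815 years.

1.918 years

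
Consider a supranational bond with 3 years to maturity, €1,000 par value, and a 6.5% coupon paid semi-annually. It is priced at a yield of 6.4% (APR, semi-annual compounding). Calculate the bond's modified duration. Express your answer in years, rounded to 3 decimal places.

Periodic yield y = 0.032. First find Macaulay duration:
  t   CF        PV=CF/(1+0.032)^t    t·PV
  1        32.50        31.4922        31.4922
  2        32.50        30.5157        61.0315
  3        32.50        29.5695        88.7086
  4        32.50        28.6526       114.6105
  5        32.50        27.7642       138.8209
  6     1,032.50       854.6964     5,128.1784
  Σ                  1,002.6907     5,562.8422
P = 1,002.6907; Macaulay duration = 5,562.8422 / 1,002.6907 = 5.54791 half-year periods = 2.77396 years.
Modified duration = D_Mac / (1 + y) = 2.77396 / 1.032 = 2.68794 years.

2.688 years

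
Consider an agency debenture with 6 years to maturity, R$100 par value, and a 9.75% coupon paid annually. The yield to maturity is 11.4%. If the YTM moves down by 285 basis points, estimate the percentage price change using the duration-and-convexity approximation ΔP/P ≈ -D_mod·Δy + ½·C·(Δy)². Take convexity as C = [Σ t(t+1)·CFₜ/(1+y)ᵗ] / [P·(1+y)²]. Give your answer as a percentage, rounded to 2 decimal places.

With y = 0.114:
  t   CF        PV=CF/(1+0.114)^t    t·PV        t(t+1)·PV
  1         9.75         8.7522         8.7522          17.5045
  2         9.75         7.8566        15.7132          47.1396
  3         9.75         7.0526        21.1578          84.6312
  4         9.75         6.3309        25.3235         126.6175
  5         9.75         5.6830        28.4151         170.4904
  6       109.75        57.4240       344.5440       2,411.8077
  Σ                     93.0993       443.9057       2,858.1908
P = 93.0993; D_Mac = 4.76809 yrs; D_mod = 4.28015 yrs; C = 24.73856.
Duration effect: -4.28015 × (-0.0285) = +0.121984
Convexity effect: 0.5 × 24.73856 × (-0.0285)² = +0.0100469
ΔP/P ≈ +0.121984 + 0.0100469 = +0.132031 = +13.2031%.

+13.20%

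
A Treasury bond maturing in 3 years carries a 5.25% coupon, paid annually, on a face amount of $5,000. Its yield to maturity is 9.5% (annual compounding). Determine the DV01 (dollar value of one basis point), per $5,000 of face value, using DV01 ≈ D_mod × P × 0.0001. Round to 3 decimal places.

Periodic yield y = 0.095.
  t   CF        PV=CF/(1+0.095)^t    t·PV
  1       262.50       239.7260       239.7260
  2       262.50       218.9279       437.8558
  3     5,262.50     4,008.2034    12,024.6102
  Σ                  4,466.8573    12,702.1920
P = 4,466.8573; D_Mac = 2.84365 yrs; D_mod = 2.59694 yrs.
DV01 ≈ 2.59694 × 4,466.8573 × 0.0001 = 1.160018.

$1.160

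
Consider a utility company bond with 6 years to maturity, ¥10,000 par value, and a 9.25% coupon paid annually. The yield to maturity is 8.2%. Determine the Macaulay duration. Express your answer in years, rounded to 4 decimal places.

Periodic yield y = 0.082. Discount each cash flow and weight by its year:
  t   CF        PV=CF/(1+0.082)^t    t·PV
  1       925.00       854.8983       854.8983
  2       925.00       790.1094     1,580.2187
  3       925.00       730.2305     2,190.6914
  4       925.00       674.8895     2,699.5581
  5       925.00       623.7426     3,118.7132
  6    10,925.00     6,808.6009    40,851.6057
  Σ                 10,482.4713    51,295.6855
Price P = Σ PV = 10,482.4713.
Macaulay duration = Σ(t·PV) / P = 51,295.6855 / 10,482.4713 = 4.89347 years.

4.8935 years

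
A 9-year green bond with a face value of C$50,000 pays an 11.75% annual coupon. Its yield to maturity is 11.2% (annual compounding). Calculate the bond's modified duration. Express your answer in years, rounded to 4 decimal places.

Periodic yield y = 0.112. First find Macaulay duration:
  t   CF        PV=CF/(1+0.112)^t    t·PV
  1     5,875.00     5,283.2734     5,283.2734
  2     5,875.00     4,751.1451     9,502.2903
  3     5,875.00     4,272.6125    12,817.8376
  4     5,875.00     3,842.2774    15,369.1098
  5     5,875.00     3,455.2855    17,276.4274
  6     5,875.00     3,107.2711    18,643.6267
  7     5,875.00     2,794.3086    19,560.1599
  8     5,875.00     2,512.8674    20,102.9392
  9    55,875.00    21,491.8822   193,426.9396
  Σ                 51,510.9232   311,982.6037
P = 51,510.9232; Macaulay duration = 311,982.6037 / 51,510.9232 = 6.05663 years.
Modified duration = D_Mac / (1 + y) = 6.05663 / 1.112 = 5.44661 years.

5.4466 years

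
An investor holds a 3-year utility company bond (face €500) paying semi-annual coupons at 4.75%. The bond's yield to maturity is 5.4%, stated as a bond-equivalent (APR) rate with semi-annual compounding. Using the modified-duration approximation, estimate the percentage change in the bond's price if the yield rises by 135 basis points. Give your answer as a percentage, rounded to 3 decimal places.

Periodic yield y = 0.027. Modified duration first:
  t   CF        PV=CF/(1+0.027)^t    t·PV
  1       11.875        11.5628        11.5628
  2       11.875        11.2588        22.5176
  3       11.875        10.9628        32.8885
  4       11.875        10.6746        42.6984
  5       11.875        10.3940        51.9698
  6      511.875       436.2558     2,617.5351
  Σ                    491.1089     2,779.1722
P = 491.1089; D_Mac = 5.65897 half-year periods = 2.82949 yrs; D_mod = 2.82949/(1+0.027) = 2.75510 yrs.
ΔP/P ≈ -D_mod · Δy = -2.75510 × (+0.0135) = -0.037194 = -3.7194%.

-3.719%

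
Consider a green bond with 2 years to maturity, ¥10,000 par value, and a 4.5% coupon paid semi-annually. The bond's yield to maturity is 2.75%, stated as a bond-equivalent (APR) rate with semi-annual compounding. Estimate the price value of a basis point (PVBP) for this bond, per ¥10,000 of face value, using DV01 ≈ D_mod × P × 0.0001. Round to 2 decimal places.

¥1.97

Periodic yield y = 0.01375.
  t   CF        PV=CF/(1+0.01375)^t    t·PV
  1       225.00       221.9482       221.9482
  2       225.00       218.9378       437.8756
  3       225.00       215.9683       647.9048
  4    10,225.00     9,681.4375    38,725.7501
  Σ                 10,338.2918    40,033.4788
P = 10,338.2918; D_Mac = 3.87235 half-year periods = 1.93617 yrs; D_mod = 1.90991 yrs.
DV01 ≈ 1.90991 × 10,338.2918 × 0.0001 = 1.974524.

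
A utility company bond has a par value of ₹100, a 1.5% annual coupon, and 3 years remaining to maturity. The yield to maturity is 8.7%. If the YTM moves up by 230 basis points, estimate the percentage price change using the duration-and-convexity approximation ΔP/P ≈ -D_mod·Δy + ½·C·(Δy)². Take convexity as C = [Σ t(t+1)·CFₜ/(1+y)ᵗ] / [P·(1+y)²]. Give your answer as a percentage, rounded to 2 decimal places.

-5.98%

With y = 0.087:
  t   CF        PV=CF/(1+0.087)^t    t·PV        t(t+1)·PV
  1         1.50         1.3799         1.3799           2.7599
  2         1.50         1.2695         2.5390           7.6170
  3       101.50        79.0273       237.0820         948.3282
  Σ                     81.6768       241.0010         958.7051
P = 81.6768; D_Mac = 2.95067 yrs; D_mod = 2.71450 yrs; C = 9.93407.
Duration effect: -2.71450 × (+0.023) = -0.062434
Convexity effect: 0.5 × 9.93407 × (0.023)² = +0.0026276
ΔP/P ≈ -0.062434 + 0.0026276 = -0.059806 = -5.9806%.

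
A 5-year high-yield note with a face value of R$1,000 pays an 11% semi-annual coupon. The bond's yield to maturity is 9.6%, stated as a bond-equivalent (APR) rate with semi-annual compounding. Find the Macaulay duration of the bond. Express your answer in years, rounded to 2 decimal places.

Periodic yield y = 0.048. Discount each cash flow and weight by its period:
  t   CF        PV=CF/(1+0.048)^t    t·PV
  1        55.00        52.4809        52.4809
  2        55.00        50.0772       100.1544
  3        55.00        47.7836       143.3508
  4        55.00        45.5950       182.3801
  5        55.00        43.5067       217.5336
  6        55.00        41.5140       249.0842
  7        55.00        39.6126       277.2884
  8        55.00        37.7983       302.3865
  9        55.00        36.0671       324.6038
  10    1,055.00       660.1454     6,601.4545
  Σ                  1,054.5810     8,450.7173
Price P = Σ PV = 1,054.5810.
Macaulay duration = Σ(t·PV) / P = 8,450.7173 / 1,054.5810 = 8.01334 half-year periods.
In years: 8.01334 / 2 = 4.00667 years.

4.01 years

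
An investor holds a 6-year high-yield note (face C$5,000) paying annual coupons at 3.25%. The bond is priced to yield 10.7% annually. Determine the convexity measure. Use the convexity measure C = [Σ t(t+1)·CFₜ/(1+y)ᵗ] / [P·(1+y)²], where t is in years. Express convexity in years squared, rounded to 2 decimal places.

With y = 0.107:
  t   CF        PV=CF/(1+0.107)^t    t·PV        t(t+1)·PV
  1       162.50       146.7931       146.7931         293.5863
  2       162.50       132.6045       265.2089         795.6267
  3       162.50       119.7872       359.3617       1,437.4467
  4       162.50       108.2089       432.8355       2,164.1775
  5       162.50        97.7497       488.7483       2,932.4898
  6     5,162.50     2,805.2679    16,831.6073     117,821.2510
  Σ                  3,410.4112    18,524.5548     125,444.5781
P = 3,410.4112.
Convexity = Σ t(t+1)·PV / [P·(1+y)²] = 125,444.5781 / (3,410.4112 × 1.225449) = 30.01580.

30.02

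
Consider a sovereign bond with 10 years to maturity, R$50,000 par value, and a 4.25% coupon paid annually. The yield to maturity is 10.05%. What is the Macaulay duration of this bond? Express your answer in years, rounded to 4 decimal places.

Periodic yield y = 0.1005. Discount each cash flow and weight by its year:
  t   CF        PV=CF/(1+0.1005)^t    t·PV
  1     2,125.00     1,930.9405     1,930.9405
  2     2,125.00     1,754.6029     3,509.2058
  3     2,125.00     1,594.3688     4,783.1065
  4     2,125.00     1,448.7677     5,795.0707
  5     2,125.00     1,316.4631     6,582.3156
  6     2,125.00     1,196.2409     7,177.4455
  7     2,125.00     1,086.9977     7,608.9836
  8     2,125.00       987.7307     7,901.8457
  9     2,125.00       897.5290     8,077.7614
  10   52,125.00    20,005.3244   200,053.2444
  Σ                 32,218.9658   253,419.9197
Price P = Σ PV = 32,218.9658.
Macaulay duration = Σ(t·PV) / P = 253,419.9197 / 32,218.9658 = 7.86555 years.

7.8656 years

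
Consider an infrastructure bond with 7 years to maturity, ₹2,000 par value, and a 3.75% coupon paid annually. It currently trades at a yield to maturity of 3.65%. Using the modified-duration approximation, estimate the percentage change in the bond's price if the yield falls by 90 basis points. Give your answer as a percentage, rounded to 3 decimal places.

Periodic yield y = 0.0365. Modified duration first:
  t   CF        PV=CF/(1+0.0365)^t    t·PV
  1        75.00        72.3589        72.3589
  2        75.00        69.8108       139.6216
  3        75.00        67.3524       202.0573
  4        75.00        64.9806       259.9226
  5        75.00        62.6924       313.4619
  6        75.00        60.4847       362.9081
  7     2,075.00     1,614.4811    11,301.3675
  Σ                  2,012.1609    12,651.6979
P = 2,012.1609; D_Mac = 6.28762 yrs; D_mod = 6.28762/(1+0.0365) = 6.06620 yrs.
ΔP/P ≈ -D_mod · Δy = -6.06620 × (-0.009) = +0.054596 = +5.4596%.

+5.460%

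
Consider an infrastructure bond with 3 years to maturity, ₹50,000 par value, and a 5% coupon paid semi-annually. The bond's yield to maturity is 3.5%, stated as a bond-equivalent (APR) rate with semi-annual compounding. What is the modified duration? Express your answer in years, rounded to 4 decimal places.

Periodic yield y = 0.0175. First find Macaulay duration:
  t   CF        PV=CF/(1+0.0175)^t    t·PV
  1     1,250.00     1,228.5012     1,228.5012
  2     1,250.00     1,207.3722     2,414.7444
  3     1,250.00     1,186.6066     3,559.8198
  4     1,250.00     1,166.1981     4,664.7925
  5     1,250.00     1,146.1407     5,730.7034
  6    51,250.00    46,183.5553   277,101.3316
  Σ                 52,118.3741   294,699.8929
P = 52,118.3741; Macaulay duration = 294,699.8929 / 52,118.3741 = 5.65443 half-year periods = 2.82722 years.
Modified duration = D_Mac / (1 + y) = 2.82722 / 1.0175 = 2.77859 years.

2.7786 years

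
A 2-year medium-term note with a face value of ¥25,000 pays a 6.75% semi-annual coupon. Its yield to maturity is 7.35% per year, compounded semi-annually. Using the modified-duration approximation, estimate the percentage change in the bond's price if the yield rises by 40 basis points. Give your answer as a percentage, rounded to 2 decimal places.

-0.73%

Periodic yield y = 0.03675. Modified duration first:
  t   CF        PV=CF/(1+0.03675)^t    t·PV
  1       843.75       813.8413       813.8413
  2       843.75       784.9928     1,569.9857
  3       843.75       757.1670     2,271.5009
  4    25,843.75    22,369.6586    89,478.6342
  Σ                 24,725.6597    94,133.9621
P = 24,725.6597; D_Mac = 3.80714 half-year periods = 1.90357 yrs; D_mod = 1.90357/(1+0.03675) = 1.83609 yrs.
ΔP/P ≈ -D_mod · Δy = -1.83609 × (+0.004) = -0.007344 = -0.7344%.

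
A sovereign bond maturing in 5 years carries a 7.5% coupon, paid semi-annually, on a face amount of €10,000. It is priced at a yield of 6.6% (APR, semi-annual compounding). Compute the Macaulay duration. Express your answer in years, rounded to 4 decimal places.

Periodic yield y = 0.033. Discount each cash flow and weight by its period:
  t   CF        PV=CF/(1+0.033)^t    t·PV
  1       375.00       363.0203       363.0203
  2       375.00       351.4234       702.8467
  3       375.00       340.1969     1,020.5906
  4       375.00       329.3290     1,317.3160
  5       375.00       318.8083     1,594.0416
  6       375.00       308.6237     1,851.7425
  7       375.00       298.7645     2,091.3516
  8       375.00       289.2202     2,313.7620
  9       375.00       279.9809     2,519.8279
  10   10,375.00     7,498.6812    74,986.8120
  Σ                 10,378.0485    88,761.3113
Price P = Σ PV = 10,378.0485.
Macaulay duration = Σ(t·PV) / P = 88,761.3113 / 10,378.0485 = 8.55279 half-year periods.
In years: 8.55279 / 2 = 4.27640 years.

4.2764 years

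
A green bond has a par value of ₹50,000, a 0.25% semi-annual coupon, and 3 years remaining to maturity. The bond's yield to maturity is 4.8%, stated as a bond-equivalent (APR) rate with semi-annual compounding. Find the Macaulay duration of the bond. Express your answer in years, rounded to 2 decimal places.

Periodic yield y = 0.024. Discount each cash flow and weight by its period:
  t   CF        PV=CF/(1+0.024)^t    t·PV
  1        62.50        61.0352        61.0352
  2        62.50        59.6046       119.2093
  3        62.50        58.2077       174.6230
  4        62.50        56.8434       227.3737
  5        62.50        55.5112       277.5558
  6    50,062.50    43,422.2970   260,533.7820
  Σ                 43,713.4990   261,393.5789
Price P = Σ PV = 43,713.4990.
Macaulay duration = Σ(t·PV) / P = 261,393.5789 / 43,713.4990 = 5.97970 half-year periods.
In years: 5.97970 / 2 = 2.98985 years.

2.99 years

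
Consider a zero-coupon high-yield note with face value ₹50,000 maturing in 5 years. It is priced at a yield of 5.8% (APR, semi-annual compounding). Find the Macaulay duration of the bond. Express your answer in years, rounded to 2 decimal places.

5.00 years

A zero-coupon bond has a single cash flow at maturity, so its Macaulay duration equals its maturity: 5 years.
(Equivalently: 10 semi-annual periods ÷ 2 = 5 years.)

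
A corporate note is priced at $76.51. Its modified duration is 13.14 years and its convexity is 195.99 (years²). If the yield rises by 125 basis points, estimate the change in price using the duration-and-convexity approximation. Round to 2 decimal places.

Duration effect: -D_mod·Δy = -13.14 × (+0.0125) = -0.164250
Convexity effect: ½·C·(Δy)² = 0.5 × 195.99 × (0.0125)² = +0.01531171875
ΔP/P ≈ -0.164250 + 0.01531171875 = -0.14893828125
ΔP ≈ 76.51 × (-0.14893828125) = -11.3952678984375.

-$11.40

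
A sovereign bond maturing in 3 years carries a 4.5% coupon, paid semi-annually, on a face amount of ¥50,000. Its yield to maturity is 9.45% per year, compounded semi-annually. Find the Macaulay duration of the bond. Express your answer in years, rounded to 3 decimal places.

Periodic yield y = 0.04725. Discount each cash flow and weight by its period:
  t   CF        PV=CF/(1+0.04725)^t    t·PV
  1     1,125.00     1,074.2421     1,074.2421
  2     1,125.00     1,025.7742     2,051.5485
  3     1,125.00       979.4932     2,938.4795
  4     1,125.00       935.3002     3,741.2010
  5     1,125.00       893.1012     4,465.5060
  6    51,125.00    38,755.3003   232,531.8020
  Σ                 43,663.2113   246,802.7791
Price P = Σ PV = 43,663.2113.
Macaulay duration = Σ(t·PV) / P = 246,802.7791 / 43,663.2113 = 5.65242 half-year periods.
In years: 5.65242 / 2 = 2.82621 years.

2.826 years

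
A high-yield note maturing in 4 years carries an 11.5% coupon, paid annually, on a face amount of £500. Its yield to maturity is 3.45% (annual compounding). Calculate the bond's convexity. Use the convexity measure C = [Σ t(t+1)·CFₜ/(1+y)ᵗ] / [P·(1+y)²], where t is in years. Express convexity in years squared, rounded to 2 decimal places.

With y = 0.0345:
  t   CF        PV=CF/(1+0.0345)^t    t·PV        t(t+1)·PV
  1        57.50        55.5824        55.5824         111.1648
  2        57.50        53.7288       107.4575         322.3726
  3        57.50        51.9369       155.8108         623.2433
  4       557.50       486.7690     1,947.0759       9,735.3795
  Σ                    648.0171     2,265.9267      10,792.1602
P = 648.0171.
Convexity = Σ t(t+1)·PV / [P·(1+y)²] = 10,792.1602 / (648.0171 × 1.070190) = 15.56184.

15.56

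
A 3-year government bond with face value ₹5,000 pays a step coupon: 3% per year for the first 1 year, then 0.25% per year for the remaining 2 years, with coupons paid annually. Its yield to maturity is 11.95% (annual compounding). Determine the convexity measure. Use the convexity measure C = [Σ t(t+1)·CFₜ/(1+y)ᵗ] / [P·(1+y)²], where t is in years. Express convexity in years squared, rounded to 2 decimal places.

9.27

With y = 0.1195:
  t   CF        PV=CF/(1+0.1195)^t    t·PV        t(t+1)·PV
  1       150.00       133.9884       133.9884         267.9768
  2        12.50         9.9738        19.9477          59.8430
  3     5,012.50     3,572.5811    10,717.7432      42,870.9728
  Σ                  3,716.5433    10,871.6792      43,198.7925
P = 3,716.5433.
Convexity = Σ t(t+1)·PV / [P·(1+y)²] = 43,198.7925 / (3,716.5433 × 1.253280) = 9.27437.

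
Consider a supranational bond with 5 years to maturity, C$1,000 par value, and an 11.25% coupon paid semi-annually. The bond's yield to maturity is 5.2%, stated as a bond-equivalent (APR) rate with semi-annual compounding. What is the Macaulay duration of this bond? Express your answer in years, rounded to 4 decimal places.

4.0868 years

Periodic yield y = 0.026. Discount each cash flow and weight by its period:
  t   CF        PV=CF/(1+0.026)^t    t·PV
  1        56.25        54.8246        54.8246
  2        56.25        53.4352       106.8705
  3        56.25        52.0811       156.2434
  4        56.25        50.7613       203.0454
  5        56.25        49.4750       247.3750
  6        56.25        48.2212       289.3274
  7        56.25        46.9993       328.9948
  8        56.25        45.8082       366.4659
  9        56.25        44.6474       401.8267
  10    1,056.25       817.1337     8,171.3369
  Σ                  1,263.3871    10,326.3105
Price P = Σ PV = 1,263.3871.
Macaulay duration = Σ(t·PV) / P = 10,326.3105 / 1,263.3871 = 8.17351 half-year periods.
In years: 8.17351 / 2 = 4.08676 years.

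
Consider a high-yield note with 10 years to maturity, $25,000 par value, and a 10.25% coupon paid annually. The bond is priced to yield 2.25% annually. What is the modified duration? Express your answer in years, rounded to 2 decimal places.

7.34 years

Periodic yield y = 0.0225. First find Macaulay duration:
  t   CF        PV=CF/(1+0.0225)^t    t·PV
  1     2,562.50     2,506.1125     2,506.1125
  2     2,562.50     2,450.9657     4,901.9315
  3     2,562.50     2,397.0325     7,191.0975
  4     2,562.50     2,344.2861     9,377.1443
  5     2,562.50     2,292.7003    11,463.5016
  6     2,562.50     2,242.2497    13,453.4982
  7     2,562.50     2,192.9092    15,350.3647
  8     2,562.50     2,144.6545    17,157.2361
  9     2,562.50     2,097.4616    18,877.1546
  10   27,562.50    22,064.0605   220,640.6052
  Σ                 42,732.4327   320,918.6461
P = 42,732.4327; Macaulay duration = 320,918.6461 / 42,732.4327 = 7.50995 years.
Modified duration = D_Mac / (1 + y) = 7.50995 / 1.0225 = 7.34470 years.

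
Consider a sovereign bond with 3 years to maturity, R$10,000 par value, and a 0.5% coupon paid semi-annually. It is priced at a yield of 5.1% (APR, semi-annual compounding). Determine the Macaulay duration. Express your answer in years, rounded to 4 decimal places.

Periodic yield y = 0.0255. Discount each cash flow and weight by its period:
  t   CF        PV=CF/(1+0.0255)^t    t·PV
  1        25.00        24.3784        24.3784
  2        25.00        23.7722        47.5443
  3        25.00        23.1810        69.5431
  4        25.00        22.6046        90.4185
  5        25.00        22.0425       110.2127
  6    10,025.00     8,619.2682    51,715.6090
  Σ                  8,735.2469    52,057.7061
Price P = Σ PV = 8,735.2469.
Macaulay duration = Σ(t·PV) / P = 52,057.7061 / 8,735.2469 = 5.95950 half-year periods.
In years: 5.95950 / 2 = 2.97975 years.

2.9798 years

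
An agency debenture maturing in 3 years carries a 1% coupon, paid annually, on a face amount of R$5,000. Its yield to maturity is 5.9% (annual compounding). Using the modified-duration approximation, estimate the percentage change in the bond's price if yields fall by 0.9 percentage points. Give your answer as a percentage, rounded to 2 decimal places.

Periodic yield y = 0.059. Modified duration first:
  t   CF        PV=CF/(1+0.059)^t    t·PV
  1        50.00        47.2144        47.2144
  2        50.00        44.5839        89.1678
  3     5,050.00     4,252.1003    12,756.3008
  Σ                  4,343.8985    12,892.6830
P = 4,343.8985; D_Mac = 2.96800 yrs; D_mod = 2.96800/(1+0.059) = 2.80264 yrs.
ΔP/P ≈ -D_mod · Δy = -2.80264 × (-0.009) = +0.025224 = +2.5224%.

+2.52%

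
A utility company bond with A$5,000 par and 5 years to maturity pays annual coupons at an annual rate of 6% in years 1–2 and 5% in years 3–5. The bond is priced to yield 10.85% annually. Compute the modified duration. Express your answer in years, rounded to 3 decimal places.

3.981 years

Periodic yield y = 0.1085. First find Macaulay duration:
  t   CF        PV=CF/(1+0.1085)^t    t·PV
  1       300.00       270.6360       270.6360
  2       300.00       244.1461       488.2923
  3       250.00       183.5409       550.6228
  4       250.00       165.5759       662.3037
  5     5,250.00     3,136.7566    15,683.7828
  Σ                  4,000.6556    17,655.6376
P = 4,000.6556; Macaulay duration = 17,655.6376 / 4,000.6556 = 4.41319 years.
Modified duration = D_Mac / (1 + y) = 4.41319 / 1.1085 = 3.98122 years.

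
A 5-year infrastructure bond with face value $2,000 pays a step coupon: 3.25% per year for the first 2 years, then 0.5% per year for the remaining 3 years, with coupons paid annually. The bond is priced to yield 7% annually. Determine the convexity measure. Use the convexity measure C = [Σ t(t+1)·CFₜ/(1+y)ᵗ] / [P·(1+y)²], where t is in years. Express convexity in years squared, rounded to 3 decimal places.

With y = 0.07:
  t   CF        PV=CF/(1+0.07)^t    t·PV        t(t+1)·PV
  1        65.00        60.7477        60.7477         121.4953
  2        65.00        56.7735       113.5470         340.6411
  3        10.00         8.1630        24.4889          97.9557
  4        10.00         7.6290        30.5158         152.5790
  5     2,010.00     1,433.1022     7,165.5111      42,993.0666
  Σ                  1,566.4153     7,394.8105      43,705.7378
P = 1,566.4153.
Convexity = Σ t(t+1)·PV / [P·(1+y)²] = 43,705.7378 / (1,566.4153 × 1.144900) = 24.37047.

24.370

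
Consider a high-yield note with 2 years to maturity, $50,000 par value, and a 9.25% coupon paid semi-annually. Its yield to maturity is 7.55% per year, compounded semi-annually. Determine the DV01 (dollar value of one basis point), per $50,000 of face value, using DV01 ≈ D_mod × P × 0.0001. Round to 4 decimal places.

Periodic yield y = 0.03775.
  t   CF        PV=CF/(1+0.03775)^t    t·PV
  1     2,312.50     2,228.3787     2,228.3787
  2     2,312.50     2,147.3175     4,294.6349
  3     2,312.50     2,069.2050     6,207.6149
  4    52,312.50    45,106.0199   180,424.0796
  Σ                 51,550.9211   193,154.7082
P = 51,550.9211; D_Mac = 3.74687 half-year periods = 1.87344 yrs; D_mod = 1.80529 yrs.
DV01 ≈ 1.80529 × 51,550.9211 × 0.0001 = 9.306418.

$9.3064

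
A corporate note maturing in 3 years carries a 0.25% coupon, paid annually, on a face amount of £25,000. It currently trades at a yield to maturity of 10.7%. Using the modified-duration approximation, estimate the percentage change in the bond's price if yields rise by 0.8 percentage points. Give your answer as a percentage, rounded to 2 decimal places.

Periodic yield y = 0.107. Modified duration first:
  t   CF        PV=CF/(1+0.107)^t    t·PV
  1        62.50        56.4589        56.4589
  2        62.50        51.0017       102.0034
  3    25,062.50    18,474.8758    55,424.6274
  Σ                 18,582.3364    55,583.0897
P = 18,582.3364; D_Mac = 2.99118 yrs; D_mod = 2.99118/(1+0.107) = 2.70206 yrs.
ΔP/P ≈ -D_mod · Δy = -2.70206 × (+0.008) = -0.021616 = -2.1616%.

-2.16%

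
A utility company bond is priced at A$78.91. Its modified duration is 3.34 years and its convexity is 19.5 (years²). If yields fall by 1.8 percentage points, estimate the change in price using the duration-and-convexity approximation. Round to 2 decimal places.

+A$4.99

Duration effect: -D_mod·Δy = -3.34 × (-0.018) = +0.060120
Convexity effect: ½·C·(Δy)² = 0.5 × 19.5 × (-0.018)² = +0.0031590
ΔP/P ≈ +0.060120 + 0.0031590 = +0.063279
ΔP ≈ 78.91 × (+0.063279) = +4.99334589.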